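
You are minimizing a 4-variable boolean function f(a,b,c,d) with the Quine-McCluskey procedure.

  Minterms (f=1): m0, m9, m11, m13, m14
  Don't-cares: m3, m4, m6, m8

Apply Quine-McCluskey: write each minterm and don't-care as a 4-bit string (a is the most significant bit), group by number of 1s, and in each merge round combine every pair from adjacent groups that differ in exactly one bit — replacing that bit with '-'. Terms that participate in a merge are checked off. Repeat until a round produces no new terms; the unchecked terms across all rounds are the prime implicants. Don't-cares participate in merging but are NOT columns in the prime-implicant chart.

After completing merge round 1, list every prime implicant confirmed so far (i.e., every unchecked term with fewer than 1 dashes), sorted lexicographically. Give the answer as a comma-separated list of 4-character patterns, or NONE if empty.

NONE

[col 0] 0000*, 0011*, 0100*, 0110*, 1000*, 1001*, 1011*, 1101*, 1110*
[col 1] -000, -011, -110, 0-00, 01-0, 1-01, 10-1, 100-
Prime implicants: -000, -011, -110, 0-00, 01-0, 1-01, 10-1, 100-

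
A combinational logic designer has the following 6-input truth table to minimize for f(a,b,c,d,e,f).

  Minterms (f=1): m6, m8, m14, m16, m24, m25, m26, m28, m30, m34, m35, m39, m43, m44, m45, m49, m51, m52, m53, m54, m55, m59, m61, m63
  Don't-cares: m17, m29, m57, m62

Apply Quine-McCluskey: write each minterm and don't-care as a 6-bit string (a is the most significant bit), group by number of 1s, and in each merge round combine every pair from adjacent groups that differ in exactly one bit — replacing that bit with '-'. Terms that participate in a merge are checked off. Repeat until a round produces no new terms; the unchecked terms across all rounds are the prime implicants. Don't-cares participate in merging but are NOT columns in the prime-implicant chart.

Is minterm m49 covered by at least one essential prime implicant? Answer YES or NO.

Round 0: 000110✓ 001000✓ 001110✓ 010000✓ 010001✓ 011000✓ 011001✓ 011010✓ 011100✓ 011101✓ 011110✓ 100010✓ 100011✓ 100111✓ 101011✓ 101100✓ 101101✓ 110001✓ 110011✓ 110100✓ 110101✓ 110110✓ 110111✓ 111001✓ 111011✓ 111101✓ 111110✓ 111111✓
Round 1: -10001✓ -11001✓ -11101✓ -11110 0-1000 0-1110 00-110 01-000✓ 01-001✓ 01000-✓ 011-00✓ 011-01✓ 011-10✓ 0110-0✓ 01100-✓ 0111-0✓ 01110-✓ 1-0011✓ 1-0111✓ 1-1011✓ 1-1101 10-011✓ 100-11✓ 10001- 10110- 11-001✓ 11-011✓ 11-101✓ 11-110✓ 11-111✓ 110-01✓ 110-11✓ 1100-1✓ 1101-0✓ 1101-1✓ 11010-✓ 11011-✓ 111-01✓ 111-11✓ 1110-1✓ 1111-1✓ 11111-✓
Round 2: -1-001 -11-01 01-00- 011--0 011-0- 1--011 1-0-11 11--01✓ 11--11✓ 11-0-1✓ 11-1-1✓ 11-11- 110--1✓ 1101-- 111--1✓
Round 3: 11---1
PIs = {-1-001, -11-01, -11110, 0-1000, 0-1110, 00-110, 01-00-, 011--0, 011-0-, 1--011, 1-0-11, 1-1101, 10001-, 10110-, 11---1, 11-11-, 1101--}
Coverage chart:
  m6: 00-110 ←essential
  m8: 0-1000 ←essential
  m14: 0-1110,00-110
  m16: 01-00- ←essential
  m24: 0-1000,01-00-,011--0,011-0-
  m25: -1-001,-11-01,01-00-,011-0-
  m26: 011--0 ←essential
  m28: 011--0,011-0-
  m30: -11110,0-1110,011--0
  m34: 10001- ←essential
  m35: 1--011,1-0-11,10001-
  m39: 1-0-11 ←essential
  m43: 1--011 ←essential
  m44: 10110- ←essential
  m45: 1-1101,10110-
  m49: -1-001,11---1
  m51: 1--011,1-0-11,11---1
  m52: 1101-- ←essential
  m53: 11---1,1101--
  m54: 11-11-,1101--
  m55: 1-0-11,11---1,11-11-,1101--
  m59: 1--011,11---1
  m61: -11-01,1-1101,11---1
  m63: 11---1,11-11-
Essential: 0-1000, 00-110, 01-00-, 011--0, 1--011, 1-0-11, 10001-, 10110-, 1101--

NO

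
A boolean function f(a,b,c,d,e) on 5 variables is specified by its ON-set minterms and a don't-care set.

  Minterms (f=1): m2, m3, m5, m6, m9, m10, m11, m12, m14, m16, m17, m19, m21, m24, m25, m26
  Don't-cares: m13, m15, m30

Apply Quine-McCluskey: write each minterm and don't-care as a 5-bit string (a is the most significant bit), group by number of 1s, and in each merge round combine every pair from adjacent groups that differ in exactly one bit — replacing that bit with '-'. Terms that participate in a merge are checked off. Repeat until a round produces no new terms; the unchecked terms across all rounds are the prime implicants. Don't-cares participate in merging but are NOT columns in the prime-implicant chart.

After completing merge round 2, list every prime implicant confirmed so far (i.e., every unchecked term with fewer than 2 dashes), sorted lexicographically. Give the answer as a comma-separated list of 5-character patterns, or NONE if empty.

Round 0: 00010✓ 00011✓ 00101✓ 00110✓ 01001✓ 01010✓ 01011✓ 01100✓ 01101✓ 01110✓ 01111✓ 10000✓ 10001✓ 10011✓ 10101✓ 11000✓ 11001✓ 11010✓ 11110✓
Round 1: -0011 -0101 -1001 -1010✓ -1110✓ 0-010✓ 0-011✓ 0-101 0-110✓ 00-10✓ 0001-✓ 01-01✓ 01-10✓ 01-11✓ 010-1✓ 0101-✓ 011-0✓ 011-1✓ 0110-✓ 0111-✓ 1-000✓ 1-001✓ 10-01 100-1 1000-✓ 11-10✓ 110-0 1100-✓
Round 2: -1-10 0--10 0-01- 01--1 01-1- 011-- 1-00-
PIs = {-0011, -0101, -1-10, -1001, 0--10, 0-01-, 0-101, 01--1, 01-1-, 011--, 1-00-, 10-01, 100-1, 110-0}

-0011, -0101, -1001, 0-101, 10-01, 100-1, 110-0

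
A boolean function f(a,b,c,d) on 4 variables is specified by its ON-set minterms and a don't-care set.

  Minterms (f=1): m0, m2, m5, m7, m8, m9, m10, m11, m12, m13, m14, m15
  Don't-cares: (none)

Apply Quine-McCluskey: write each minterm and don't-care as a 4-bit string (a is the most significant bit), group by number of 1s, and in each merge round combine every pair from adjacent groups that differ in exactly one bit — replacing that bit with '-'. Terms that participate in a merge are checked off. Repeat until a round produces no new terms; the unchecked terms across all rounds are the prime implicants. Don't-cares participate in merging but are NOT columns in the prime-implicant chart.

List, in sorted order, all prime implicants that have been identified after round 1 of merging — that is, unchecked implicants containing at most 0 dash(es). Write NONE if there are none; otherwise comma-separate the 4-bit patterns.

[col 0] 0000*, 0010*, 0101*, 0111*, 1000*, 1001*, 1010*, 1011*, 1100*, 1101*, 1110*, 1111*
[col 1] -000*, -010*, -101*, -111*, 00-0*, 01-1*, 1-00*, 1-01*, 1-10*, 1-11*, 10-0*, 10-1*, 100-*, 101-*, 11-0*, 11-1*, 110-*, 111-*
[col 2] -0-0, -1-1, 1--0*, 1--1*, 1-0-*, 1-1-*, 10--*, 11--*
[col 3] 1---
Prime implicants: -0-0, -1-1, 1---

NONE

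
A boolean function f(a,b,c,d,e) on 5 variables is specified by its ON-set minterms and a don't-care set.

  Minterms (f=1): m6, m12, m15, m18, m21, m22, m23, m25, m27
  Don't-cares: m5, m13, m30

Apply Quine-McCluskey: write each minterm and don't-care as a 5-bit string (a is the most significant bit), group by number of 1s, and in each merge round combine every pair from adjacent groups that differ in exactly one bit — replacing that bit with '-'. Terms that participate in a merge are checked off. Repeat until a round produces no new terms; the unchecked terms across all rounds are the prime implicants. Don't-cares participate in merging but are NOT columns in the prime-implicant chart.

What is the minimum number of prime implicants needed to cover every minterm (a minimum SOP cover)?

size-2^0 implicants → 00101(✓)  00110(✓)  01100(✓)  01101(✓)  01111(✓)  10010(✓)  10101(✓)  10110(✓)  10111(✓)  11001(✓)  11011(✓)  11110(✓)
size-2^1 implicants → -0101  -0110  0-101  011-1  0110-  1-110  10-10  101-1  1011-  110-1
Unchecked terms (primes): -0101, -0110, 0-101, 011-1, 0110-, 1-110, 10-10, 101-1, 1011-, 110-1
Minterm coverage:
  m6 ⊆ -0110 [E]
  m12 ⊆ 0110- [E]
  m15 ⊆ 011-1 [E]
  m18 ⊆ 10-10 [E]
  m21 ⊆ -0101,101-1
  m22 ⊆ -0110,1-110,10-10,1011-
  m23 ⊆ 101-1,1011-
  m25 ⊆ 110-1 [E]
  m27 ⊆ 110-1 [E]
E = {-0110, 011-1, 0110-, 10-10, 110-1}
Petrick residual → 101-1
Cover = b'cde' + a'bce + a'bcd' + ab'de' + ab'ce + abc'e  |cover|=6

6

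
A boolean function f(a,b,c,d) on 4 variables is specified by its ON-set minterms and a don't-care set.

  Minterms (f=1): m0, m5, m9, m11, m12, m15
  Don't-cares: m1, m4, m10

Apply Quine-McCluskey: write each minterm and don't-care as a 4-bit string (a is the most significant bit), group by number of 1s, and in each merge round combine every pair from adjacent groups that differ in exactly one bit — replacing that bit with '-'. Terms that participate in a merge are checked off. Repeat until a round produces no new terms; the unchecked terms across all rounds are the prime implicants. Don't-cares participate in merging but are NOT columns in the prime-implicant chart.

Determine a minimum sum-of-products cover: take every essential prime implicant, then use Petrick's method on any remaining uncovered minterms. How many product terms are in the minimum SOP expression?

4

size-2^0 implicants → 0000(✓)  0001(✓)  0100(✓)  0101(✓)  1001(✓)  1010(✓)  1011(✓)  1100(✓)  1111(✓)
size-2^1 implicants → -001  -100  0-00(✓)  0-01(✓)  000-(✓)  010-(✓)  1-11  10-1  101-
size-2^2 implicants → 0-0-
Unchecked terms (primes): -001, -100, 0-0-, 1-11, 10-1, 101-
Minterm coverage:
  m0 ⊆ 0-0- [E]
  m5 ⊆ 0-0- [E]
  m9 ⊆ -001,10-1
  m11 ⊆ 1-11,10-1,101-
  m12 ⊆ -100 [E]
  m15 ⊆ 1-11 [E]
E = {-100, 0-0-, 1-11}
Petrick residual → -001
Cover = b'c'd + bc'd' + a'c' + acd  |cover|=4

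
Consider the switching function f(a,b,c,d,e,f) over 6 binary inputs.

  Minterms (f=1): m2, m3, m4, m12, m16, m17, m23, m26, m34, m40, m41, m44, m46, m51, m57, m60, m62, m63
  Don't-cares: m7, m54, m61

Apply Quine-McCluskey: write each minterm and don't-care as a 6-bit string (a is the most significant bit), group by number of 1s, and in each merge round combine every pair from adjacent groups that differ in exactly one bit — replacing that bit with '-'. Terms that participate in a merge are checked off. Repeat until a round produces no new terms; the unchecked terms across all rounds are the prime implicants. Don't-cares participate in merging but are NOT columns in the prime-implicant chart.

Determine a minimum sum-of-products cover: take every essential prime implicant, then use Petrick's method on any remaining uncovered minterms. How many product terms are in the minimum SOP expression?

11

[col 0] 000010*, 000011*, 000100*, 000111*, 001100*, 010000*, 010001*, 010111*, 011010, 100010*, 101000*, 101001*, 101100*, 101110*, 110011, 110110*, 111001*, 111100*, 111101*, 111110*, 111111*
[col 1] -00010, -01100, 0-0111, 00-100, 000-11, 00001-, 01000-, 1-1001, 1-1100*, 1-1110*, 101-00, 10100-, 1011-0*, 11-110, 111-01, 1111-0*, 1111-1*, 11110-*, 11111-*
[col 2] 1-11-0, 1111--
Prime implicants: -00010, -01100, 0-0111, 00-100, 000-11, 00001-, 01000-, 011010, 1-1001, 1-11-0, 101-00, 10100-, 11-110, 110011, 111-01, 1111--
PI chart (minterm → PIs covering it):
  2 | -00010,00001-
  3 | 000-11,00001-
  4 | 00-100  (sole → essential)
  12 | -01100,00-100
  16 | 01000-  (sole → essential)
  17 | 01000-  (sole → essential)
  23 | 0-0111  (sole → essential)
  26 | 011010  (sole → essential)
  34 | -00010  (sole → essential)
  40 | 101-00,10100-
  41 | 1-1001,10100-
  44 | -01100,1-11-0,101-00
  46 | 1-11-0  (sole → essential)
  51 | 110011  (sole → essential)
  57 | 1-1001,111-01
  60 | 1-11-0,1111--
  62 | 1-11-0,11-110,1111--
  63 | 1111--  (sole → essential)
Essential prime implicants: -00010, 0-0111, 00-100, 01000-, 011010, 1-11-0, 110011, 1111--
Petrick residual → 000-11, 1-1001, 101-00
Minimum SOP uses 11 PIs: b'c'd'ef' + a'c'def + a'b'de'f' + a'b'c'ef + a'bc'd'e' + a'bcd'ef' + acd'e'f + acdf' + ab'ce'f' + abc'd'ef + abcd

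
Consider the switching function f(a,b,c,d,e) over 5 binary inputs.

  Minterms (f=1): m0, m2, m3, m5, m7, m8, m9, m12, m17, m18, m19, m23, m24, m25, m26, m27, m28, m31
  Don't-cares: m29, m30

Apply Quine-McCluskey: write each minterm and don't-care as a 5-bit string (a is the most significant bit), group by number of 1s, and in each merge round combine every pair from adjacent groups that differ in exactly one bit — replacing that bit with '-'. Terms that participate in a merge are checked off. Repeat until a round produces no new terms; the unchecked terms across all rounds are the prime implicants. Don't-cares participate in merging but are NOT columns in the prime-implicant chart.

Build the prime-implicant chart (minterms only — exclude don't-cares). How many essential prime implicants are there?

Round 0: 00000✓ 00010✓ 00011✓ 00101✓ 00111✓ 01000✓ 01001✓ 01100✓ 10001✓ 10010✓ 10011✓ 10111✓ 11000✓ 11001✓ 11010✓ 11011✓ 11100✓ 11101✓ 11110✓ 11111✓
Round 1: -0010✓ -0011✓ -0111✓ -1000✓ -1001✓ -1100✓ 0-000 00-11✓ 000-0 0001-✓ 001-1 01-00✓ 0100-✓ 1-001✓ 1-010✓ 1-011✓ 1-111✓ 10-11✓ 100-1✓ 1001-✓ 11-00✓ 11-01✓ 11-10✓ 11-11✓ 110-0✓ 110-1✓ 1100-✓ 1101-✓ 111-0✓ 111-1✓ 1110-✓ 1111-✓
Round 2: -0-11 -001- -1-00 -100- 1--11 1-0-1 1-01- 11--0✓ 11--1✓ 11-0-✓ 11-1-✓ 110--✓ 111--✓
Round 3: 11---
PIs = {-0-11, -001-, -1-00, -100-, 0-000, 000-0, 001-1, 1--11, 1-0-1, 1-01-, 11---}
Coverage chart:
  m0: 0-000,000-0
  m2: -001-,000-0
  m3: -0-11,-001-
  m5: 001-1 ←essential
  m7: -0-11,001-1
  m8: -1-00,-100-,0-000
  m9: -100- ←essential
  m12: -1-00 ←essential
  m17: 1-0-1 ←essential
  m18: -001-,1-01-
  m19: -0-11,-001-,1--11,1-0-1,1-01-
  m23: -0-11,1--11
  m24: -1-00,-100-,11---
  m25: -100-,1-0-1,11---
  m26: 1-01-,11---
  m27: 1--11,1-0-1,1-01-,11---
  m28: -1-00,11---
  m31: 1--11,11---
Essential: -1-00, -100-, 001-1, 1-0-1

4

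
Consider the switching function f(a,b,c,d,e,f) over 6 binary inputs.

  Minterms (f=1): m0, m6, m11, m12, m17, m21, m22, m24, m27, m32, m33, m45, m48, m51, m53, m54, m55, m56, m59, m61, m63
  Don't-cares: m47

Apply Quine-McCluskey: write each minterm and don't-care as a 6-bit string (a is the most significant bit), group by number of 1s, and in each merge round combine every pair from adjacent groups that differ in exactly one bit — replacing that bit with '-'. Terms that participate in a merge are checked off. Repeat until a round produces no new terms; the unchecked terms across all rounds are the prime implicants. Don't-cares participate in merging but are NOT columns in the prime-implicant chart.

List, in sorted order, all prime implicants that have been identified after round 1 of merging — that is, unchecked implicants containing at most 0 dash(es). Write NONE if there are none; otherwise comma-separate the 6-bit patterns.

001100

Round 0: 000000✓ 000110✓ 001011✓ 001100 010001✓ 010101✓ 010110✓ 011000✓ 011011✓ 100000✓ 100001✓ 101101✓ 101111✓ 110000✓ 110011✓ 110101✓ 110110✓ 110111✓ 111000✓ 111011✓ 111101✓ 111111✓
Round 1: -00000 -10101 -10110 -11000 -11011 0-0110 0-1011 010-01 1-0000 1-1101✓ 1-1111✓ 10000- 1011-1✓ 11-000 11-011✓ 11-101✓ 11-111✓ 110-11✓ 1101-1✓ 11011- 111-11✓ 1111-1✓
Round 2: 1-11-1 11--11 11-1-1
PIs = {-00000, -10101, -10110, -11000, -11011, 0-0110, 0-1011, 001100, 010-01, 1-0000, 1-11-1, 10000-, 11--11, 11-000, 11-1-1, 11011-}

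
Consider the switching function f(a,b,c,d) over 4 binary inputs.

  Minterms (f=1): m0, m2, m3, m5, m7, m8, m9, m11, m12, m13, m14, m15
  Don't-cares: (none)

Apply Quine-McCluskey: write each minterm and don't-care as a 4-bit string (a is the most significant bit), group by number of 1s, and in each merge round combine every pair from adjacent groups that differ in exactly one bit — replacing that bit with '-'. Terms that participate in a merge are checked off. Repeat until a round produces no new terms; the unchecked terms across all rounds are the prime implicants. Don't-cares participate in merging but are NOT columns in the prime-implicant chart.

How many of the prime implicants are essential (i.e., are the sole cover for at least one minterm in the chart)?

2

[col 0] 0000*, 0010*, 0011*, 0101*, 0111*, 1000*, 1001*, 1011*, 1100*, 1101*, 1110*, 1111*
[col 1] -000, -011*, -101*, -111*, 0-11*, 00-0, 001-, 01-1*, 1-00*, 1-01*, 1-11*, 10-1*, 100-*, 11-0*, 11-1*, 110-*, 111-*
[col 2] --11, -1-1, 1--1, 1-0-, 11--
Prime implicants: --11, -000, -1-1, 00-0, 001-, 1--1, 1-0-, 11--
PI chart (minterm → PIs covering it):
  0 | -000,00-0
  2 | 00-0,001-
  3 | --11,001-
  5 | -1-1  (sole → essential)
  7 | --11,-1-1
  8 | -000,1-0-
  9 | 1--1,1-0-
  11 | --11,1--1
  12 | 1-0-,11--
  13 | -1-1,1--1,1-0-,11--
  14 | 11--  (sole → essential)
  15 | --11,-1-1,1--1,11--
Essential prime implicants: -1-1, 11--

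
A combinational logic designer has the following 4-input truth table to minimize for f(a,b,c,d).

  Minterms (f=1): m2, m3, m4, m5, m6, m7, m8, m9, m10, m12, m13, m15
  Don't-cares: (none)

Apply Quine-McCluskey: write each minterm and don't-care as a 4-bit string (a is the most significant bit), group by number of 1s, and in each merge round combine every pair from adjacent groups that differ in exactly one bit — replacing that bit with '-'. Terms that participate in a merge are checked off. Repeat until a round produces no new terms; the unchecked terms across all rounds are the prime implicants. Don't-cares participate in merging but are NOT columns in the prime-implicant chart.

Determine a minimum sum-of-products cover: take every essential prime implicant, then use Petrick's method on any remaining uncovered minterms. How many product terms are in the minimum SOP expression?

5

[col 0] 0010*, 0011*, 0100*, 0101*, 0110*, 0111*, 1000*, 1001*, 1010*, 1100*, 1101*, 1111*
[col 1] -010, -100*, -101*, -111*, 0-10*, 0-11*, 001-*, 01-0*, 01-1*, 010-*, 011-*, 1-00*, 1-01*, 10-0, 100-*, 11-1*, 110-*
[col 2] -1-1, -10-, 0-1-, 01--, 1-0-
Prime implicants: -010, -1-1, -10-, 0-1-, 01--, 1-0-, 10-0
PI chart (minterm → PIs covering it):
  2 | -010,0-1-
  3 | 0-1-  (sole → essential)
  4 | -10-,01--
  5 | -1-1,-10-,01--
  6 | 0-1-,01--
  7 | -1-1,0-1-,01--
  8 | 1-0-,10-0
  9 | 1-0-  (sole → essential)
  10 | -010,10-0
  12 | -10-,1-0-
  13 | -1-1,-10-,1-0-
  15 | -1-1  (sole → essential)
Essential prime implicants: -1-1, 0-1-, 1-0-
Petrick residual → -010, -10-
Minimum SOP uses 5 PIs: b'cd' + bd + bc' + a'c + ac'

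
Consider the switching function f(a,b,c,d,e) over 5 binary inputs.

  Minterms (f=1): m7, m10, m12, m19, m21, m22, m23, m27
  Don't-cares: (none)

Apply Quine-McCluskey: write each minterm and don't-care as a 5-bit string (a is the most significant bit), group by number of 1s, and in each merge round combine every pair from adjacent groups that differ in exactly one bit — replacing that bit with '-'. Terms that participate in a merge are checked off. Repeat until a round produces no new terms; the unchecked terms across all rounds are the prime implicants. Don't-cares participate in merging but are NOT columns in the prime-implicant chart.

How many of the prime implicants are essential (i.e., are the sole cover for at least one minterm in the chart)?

6

size-2^0 implicants → 00111(✓)  01010  01100  10011(✓)  10101(✓)  10110(✓)  10111(✓)  11011(✓)
size-2^1 implicants → -0111  1-011  10-11  101-1  1011-
Unchecked terms (primes): -0111, 01010, 01100, 1-011, 10-11, 101-1, 1011-
Minterm coverage:
  m7 ⊆ -0111 [E]
  m10 ⊆ 01010 [E]
  m12 ⊆ 01100 [E]
  m19 ⊆ 1-011,10-11
  m21 ⊆ 101-1 [E]
  m22 ⊆ 1011- [E]
  m23 ⊆ -0111,10-11,101-1,1011-
  m27 ⊆ 1-011 [E]
E = {-0111, 01010, 01100, 1-011, 101-1, 1011-}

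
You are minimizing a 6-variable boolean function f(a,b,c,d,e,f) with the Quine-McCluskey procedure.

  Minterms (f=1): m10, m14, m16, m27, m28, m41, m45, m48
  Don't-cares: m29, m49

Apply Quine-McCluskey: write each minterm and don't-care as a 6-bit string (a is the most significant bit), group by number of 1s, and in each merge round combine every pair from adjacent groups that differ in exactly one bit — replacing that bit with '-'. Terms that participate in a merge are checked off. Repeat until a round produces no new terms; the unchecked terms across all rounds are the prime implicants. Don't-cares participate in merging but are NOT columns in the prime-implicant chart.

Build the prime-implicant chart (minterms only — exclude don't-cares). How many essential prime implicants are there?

5

size-2^0 implicants → 001010(✓)  001110(✓)  010000(✓)  011011  011100(✓)  011101(✓)  101001(✓)  101101(✓)  110000(✓)  110001(✓)
size-2^1 implicants → -10000  001-10  01110-  101-01  11000-
Unchecked terms (primes): -10000, 001-10, 011011, 01110-, 101-01, 11000-
Minterm coverage:
  m10 ⊆ 001-10 [E]
  m14 ⊆ 001-10 [E]
  m16 ⊆ -10000 [E]
  m27 ⊆ 011011 [E]
  m28 ⊆ 01110- [E]
  m41 ⊆ 101-01 [E]
  m45 ⊆ 101-01 [E]
  m48 ⊆ -10000,11000-
E = {-10000, 001-10, 011011, 01110-, 101-01}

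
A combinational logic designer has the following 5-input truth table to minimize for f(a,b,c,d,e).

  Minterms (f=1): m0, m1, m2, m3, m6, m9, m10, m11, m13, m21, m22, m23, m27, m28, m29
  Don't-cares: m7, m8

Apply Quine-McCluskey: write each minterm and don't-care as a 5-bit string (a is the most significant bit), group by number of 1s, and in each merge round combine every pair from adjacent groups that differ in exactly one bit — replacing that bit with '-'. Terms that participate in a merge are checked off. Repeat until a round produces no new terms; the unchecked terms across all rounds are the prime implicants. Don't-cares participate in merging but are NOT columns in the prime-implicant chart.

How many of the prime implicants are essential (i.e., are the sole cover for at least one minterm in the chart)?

4

size-2^0 implicants → 00000(✓)  00001(✓)  00010(✓)  00011(✓)  00110(✓)  00111(✓)  01000(✓)  01001(✓)  01010(✓)  01011(✓)  01101(✓)  10101(✓)  10110(✓)  10111(✓)  11011(✓)  11100(✓)  11101(✓)
size-2^1 implicants → -0110(✓)  -0111(✓)  -1011  -1101  0-000(✓)  0-001(✓)  0-010(✓)  0-011(✓)  00-10(✓)  00-11(✓)  000-0(✓)  000-1(✓)  0000-(✓)  0001-(✓)  0011-(✓)  01-01  010-0(✓)  010-1(✓)  0100-(✓)  0101-(✓)  1-101  101-1  1011-(✓)  1110-
size-2^2 implicants → -011-  0-0-0(✓)  0-0-1(✓)  0-00-(✓)  0-01-(✓)  00-1-  000--(✓)  010--(✓)
size-2^3 implicants → 0-0--
Unchecked terms (primes): -011-, -1011, -1101, 0-0--, 00-1-, 01-01, 1-101, 101-1, 1110-
Minterm coverage:
  m0 ⊆ 0-0-- [E]
  m1 ⊆ 0-0-- [E]
  m2 ⊆ 0-0--,00-1-
  m3 ⊆ 0-0--,00-1-
  m6 ⊆ -011-,00-1-
  m9 ⊆ 0-0--,01-01
  m10 ⊆ 0-0-- [E]
  m11 ⊆ -1011,0-0--
  m13 ⊆ -1101,01-01
  m21 ⊆ 1-101,101-1
  m22 ⊆ -011- [E]
  m23 ⊆ -011-,101-1
  m27 ⊆ -1011 [E]
  m28 ⊆ 1110- [E]
  m29 ⊆ -1101,1-101,1110-
E = {-011-, -1011, 0-0--, 1110-}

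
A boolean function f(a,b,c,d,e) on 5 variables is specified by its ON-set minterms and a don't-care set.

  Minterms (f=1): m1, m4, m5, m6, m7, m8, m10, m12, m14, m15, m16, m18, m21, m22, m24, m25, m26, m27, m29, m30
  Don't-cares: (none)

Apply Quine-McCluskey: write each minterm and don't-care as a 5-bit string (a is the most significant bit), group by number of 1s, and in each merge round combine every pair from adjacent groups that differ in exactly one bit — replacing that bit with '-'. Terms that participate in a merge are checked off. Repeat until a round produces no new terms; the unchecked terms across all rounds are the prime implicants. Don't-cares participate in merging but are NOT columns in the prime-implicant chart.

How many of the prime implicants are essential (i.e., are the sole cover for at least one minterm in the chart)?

4

[col 0] 00001*, 00100*, 00101*, 00110*, 00111*, 01000*, 01010*, 01100*, 01110*, 01111*, 10000*, 10010*, 10101*, 10110*, 11000*, 11001*, 11010*, 11011*, 11101*, 11110*
[col 1] -0101, -0110*, -1000*, -1010*, -1110*, 0-100*, 0-110*, 0-111*, 00-01, 001-0*, 001-1*, 0010-*, 0011-*, 01-00*, 01-10*, 010-0*, 011-0*, 0111-*, 1-000*, 1-010*, 1-101, 1-110*, 10-10*, 100-0*, 11-01, 11-10*, 110-0*, 110-1*, 1100-*, 1101-*
[col 2] --110, -1-10, -10-0, 0-1-0, 0-11-, 001--, 01--0, 1--10, 1-0-0, 110--
Prime implicants: --110, -0101, -1-10, -10-0, 0-1-0, 0-11-, 00-01, 001--, 01--0, 1--10, 1-0-0, 1-101, 11-01, 110--
PI chart (minterm → PIs covering it):
  1 | 00-01  (sole → essential)
  4 | 0-1-0,001--
  5 | -0101,00-01,001--
  6 | --110,0-1-0,0-11-,001--
  7 | 0-11-,001--
  8 | -10-0,01--0
  10 | -1-10,-10-0,01--0
  12 | 0-1-0,01--0
  14 | --110,-1-10,0-1-0,0-11-,01--0
  15 | 0-11-  (sole → essential)
  16 | 1-0-0  (sole → essential)
  18 | 1--10,1-0-0
  21 | -0101,1-101
  22 | --110,1--10
  24 | -10-0,1-0-0,110--
  25 | 11-01,110--
  26 | -1-10,-10-0,1--10,1-0-0,110--
  27 | 110--  (sole → essential)
  29 | 1-101,11-01
  30 | --110,-1-10,1--10
Essential prime implicants: 0-11-, 00-01, 1-0-0, 110--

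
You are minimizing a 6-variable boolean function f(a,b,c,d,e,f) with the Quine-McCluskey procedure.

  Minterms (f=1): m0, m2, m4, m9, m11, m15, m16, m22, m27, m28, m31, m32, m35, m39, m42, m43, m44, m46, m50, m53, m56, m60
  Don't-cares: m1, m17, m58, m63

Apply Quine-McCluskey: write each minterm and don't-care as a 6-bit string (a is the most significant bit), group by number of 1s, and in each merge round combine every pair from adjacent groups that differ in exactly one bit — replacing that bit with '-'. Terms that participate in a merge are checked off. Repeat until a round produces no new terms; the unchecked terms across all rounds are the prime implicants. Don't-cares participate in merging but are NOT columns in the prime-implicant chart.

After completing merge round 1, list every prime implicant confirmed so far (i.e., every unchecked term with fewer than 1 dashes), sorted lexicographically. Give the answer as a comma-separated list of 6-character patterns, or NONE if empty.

010110, 110101

[col 0] 000000*, 000001*, 000010*, 000100*, 001001*, 001011*, 001111*, 010000*, 010001*, 010110, 011011*, 011100*, 011111*, 100000*, 100011*, 100111*, 101010*, 101011*, 101100*, 101110*, 110010*, 110101, 111000*, 111010*, 111100*, 111111*
[col 1] -00000, -01011, -11100, -11111, 0-0000*, 0-0001*, 0-1011*, 0-1111*, 00-001, 000-00, 0000-0, 00000-*, 001-11*, 0010-1, 01000-*, 011-11*, 1-1010, 1-1100, 10-011, 100-11, 101-10, 10101-, 1011-0, 11-010, 111-00, 1110-0
[col 2] 0-000-, 0-1-11
Prime implicants: -00000, -01011, -11100, -11111, 0-000-, 0-1-11, 00-001, 000-00, 0000-0, 0010-1, 010110, 1-1010, 1-1100, 10-011, 100-11, 101-10, 10101-, 1011-0, 11-010, 110101, 111-00, 1110-0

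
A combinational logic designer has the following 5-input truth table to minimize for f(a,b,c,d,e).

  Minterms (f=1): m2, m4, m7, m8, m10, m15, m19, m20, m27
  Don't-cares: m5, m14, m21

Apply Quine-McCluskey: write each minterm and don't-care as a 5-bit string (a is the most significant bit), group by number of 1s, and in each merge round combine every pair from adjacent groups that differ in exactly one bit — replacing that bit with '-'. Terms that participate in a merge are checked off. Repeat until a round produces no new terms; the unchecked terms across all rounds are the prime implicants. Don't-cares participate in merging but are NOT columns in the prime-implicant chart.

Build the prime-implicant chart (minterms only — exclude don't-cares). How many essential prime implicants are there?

[col 0] 00010*, 00100*, 00101*, 00111*, 01000*, 01010*, 01110*, 01111*, 10011*, 10100*, 10101*, 11011*
[col 1] -0100*, -0101*, 0-010, 0-111, 001-1, 0010-*, 01-10, 010-0, 0111-, 1-011, 1010-*
[col 2] -010-
Prime implicants: -010-, 0-010, 0-111, 001-1, 01-10, 010-0, 0111-, 1-011
PI chart (minterm → PIs covering it):
  2 | 0-010  (sole → essential)
  4 | -010-  (sole → essential)
  7 | 0-111,001-1
  8 | 010-0  (sole → essential)
  10 | 0-010,01-10,010-0
  15 | 0-111,0111-
  19 | 1-011  (sole → essential)
  20 | -010-  (sole → essential)
  27 | 1-011  (sole → essential)
Essential prime implicants: -010-, 0-010, 010-0, 1-011

4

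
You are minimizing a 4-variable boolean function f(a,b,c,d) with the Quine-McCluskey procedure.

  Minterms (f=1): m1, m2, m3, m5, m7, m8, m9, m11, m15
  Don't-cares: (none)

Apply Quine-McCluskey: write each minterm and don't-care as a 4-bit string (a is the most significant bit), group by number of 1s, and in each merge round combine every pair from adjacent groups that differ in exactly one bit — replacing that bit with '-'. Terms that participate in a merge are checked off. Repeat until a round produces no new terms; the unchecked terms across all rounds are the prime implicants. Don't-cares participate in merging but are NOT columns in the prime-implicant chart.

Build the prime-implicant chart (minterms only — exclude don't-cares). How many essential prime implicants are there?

[col 0] 0001*, 0010*, 0011*, 0101*, 0111*, 1000*, 1001*, 1011*, 1111*
[col 1] -001*, -011*, -111*, 0-01*, 0-11*, 00-1*, 001-, 01-1*, 1-11*, 10-1*, 100-
[col 2] --11, -0-1, 0--1
Prime implicants: --11, -0-1, 0--1, 001-, 100-
PI chart (minterm → PIs covering it):
  1 | -0-1,0--1
  2 | 001-  (sole → essential)
  3 | --11,-0-1,0--1,001-
  5 | 0--1  (sole → essential)
  7 | --11,0--1
  8 | 100-  (sole → essential)
  9 | -0-1,100-
  11 | --11,-0-1
  15 | --11  (sole → essential)
Essential prime implicants: --11, 0--1, 001-, 100-

4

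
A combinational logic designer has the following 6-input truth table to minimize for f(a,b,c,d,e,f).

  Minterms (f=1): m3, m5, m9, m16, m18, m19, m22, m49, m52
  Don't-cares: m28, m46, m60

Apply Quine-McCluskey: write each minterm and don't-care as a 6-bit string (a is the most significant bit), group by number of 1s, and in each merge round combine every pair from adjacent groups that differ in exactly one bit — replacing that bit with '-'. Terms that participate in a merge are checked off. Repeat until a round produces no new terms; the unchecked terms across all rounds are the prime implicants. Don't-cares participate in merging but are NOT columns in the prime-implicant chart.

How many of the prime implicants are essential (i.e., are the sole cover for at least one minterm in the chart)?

size-2^0 implicants → 000011(✓)  000101  001001  010000(✓)  010010(✓)  010011(✓)  010110(✓)  011100(✓)  101110  110001  110100(✓)  111100(✓)
size-2^1 implicants → -11100  0-0011  010-10  0100-0  01001-  11-100
Unchecked terms (primes): -11100, 0-0011, 000101, 001001, 010-10, 0100-0, 01001-, 101110, 11-100, 110001
Minterm coverage:
  m3 ⊆ 0-0011 [E]
  m5 ⊆ 000101 [E]
  m9 ⊆ 001001 [E]
  m16 ⊆ 0100-0 [E]
  m18 ⊆ 010-10,0100-0,01001-
  m19 ⊆ 0-0011,01001-
  m22 ⊆ 010-10 [E]
  m49 ⊆ 110001 [E]
  m52 ⊆ 11-100 [E]
E = {0-0011, 000101, 001001, 010-10, 0100-0, 11-100, 110001}

7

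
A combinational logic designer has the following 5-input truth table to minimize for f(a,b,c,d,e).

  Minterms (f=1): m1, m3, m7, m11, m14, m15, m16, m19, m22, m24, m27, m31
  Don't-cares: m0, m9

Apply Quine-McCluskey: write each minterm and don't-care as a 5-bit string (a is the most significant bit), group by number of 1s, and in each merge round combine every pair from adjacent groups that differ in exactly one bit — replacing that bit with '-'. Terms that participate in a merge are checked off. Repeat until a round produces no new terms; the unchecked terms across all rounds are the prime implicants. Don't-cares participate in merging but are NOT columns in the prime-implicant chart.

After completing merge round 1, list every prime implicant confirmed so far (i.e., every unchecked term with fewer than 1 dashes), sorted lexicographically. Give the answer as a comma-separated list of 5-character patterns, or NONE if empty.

10110

size-2^0 implicants → 00000(✓)  00001(✓)  00011(✓)  00111(✓)  01001(✓)  01011(✓)  01110(✓)  01111(✓)  10000(✓)  10011(✓)  10110  11000(✓)  11011(✓)  11111(✓)
size-2^1 implicants → -0000  -0011(✓)  -1011(✓)  -1111(✓)  0-001(✓)  0-011(✓)  0-111(✓)  00-11(✓)  000-1(✓)  0000-  01-11(✓)  010-1(✓)  0111-  1-000  1-011(✓)  11-11(✓)
size-2^2 implicants → --011  -1-11  0--11  0-0-1
Unchecked terms (primes): --011, -0000, -1-11, 0--11, 0-0-1, 0000-, 0111-, 1-000, 10110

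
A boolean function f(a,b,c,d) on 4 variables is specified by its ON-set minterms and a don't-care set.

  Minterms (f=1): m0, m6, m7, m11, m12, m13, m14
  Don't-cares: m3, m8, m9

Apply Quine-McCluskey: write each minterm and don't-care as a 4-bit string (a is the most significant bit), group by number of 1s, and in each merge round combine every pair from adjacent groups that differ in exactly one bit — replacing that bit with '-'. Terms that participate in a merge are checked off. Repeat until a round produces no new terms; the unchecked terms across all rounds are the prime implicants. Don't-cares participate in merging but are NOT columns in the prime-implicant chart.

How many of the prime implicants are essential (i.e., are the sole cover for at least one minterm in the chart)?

[col 0] 0000*, 0011*, 0110*, 0111*, 1000*, 1001*, 1011*, 1100*, 1101*, 1110*
[col 1] -000, -011, -110, 0-11, 011-, 1-00*, 1-01*, 10-1, 100-*, 11-0, 110-*
[col 2] 1-0-
Prime implicants: -000, -011, -110, 0-11, 011-, 1-0-, 10-1, 11-0
PI chart (minterm → PIs covering it):
  0 | -000  (sole → essential)
  6 | -110,011-
  7 | 0-11,011-
  11 | -011,10-1
  12 | 1-0-,11-0
  13 | 1-0-  (sole → essential)
  14 | -110,11-0
Essential prime implicants: -000, 1-0-

2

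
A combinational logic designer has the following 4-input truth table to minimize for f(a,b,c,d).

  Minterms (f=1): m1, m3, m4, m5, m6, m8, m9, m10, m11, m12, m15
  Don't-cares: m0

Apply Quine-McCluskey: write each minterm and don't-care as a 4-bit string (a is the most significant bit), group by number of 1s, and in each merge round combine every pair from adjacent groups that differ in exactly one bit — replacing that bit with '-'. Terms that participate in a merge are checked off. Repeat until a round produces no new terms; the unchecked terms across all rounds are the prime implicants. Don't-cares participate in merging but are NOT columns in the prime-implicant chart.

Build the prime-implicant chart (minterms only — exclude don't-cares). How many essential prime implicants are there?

Round 0: 0000✓ 0001✓ 0011✓ 0100✓ 0101✓ 0110✓ 1000✓ 1001✓ 1010✓ 1011✓ 1100✓ 1111✓
Round 1: -000✓ -001✓ -011✓ -100✓ 0-00✓ 0-01✓ 00-1✓ 000-✓ 01-0 010-✓ 1-00✓ 1-11 10-0✓ 10-1✓ 100-✓ 101-✓
Round 2: --00 -0-1 -00- 0-0- 10--
PIs = {--00, -0-1, -00-, 0-0-, 01-0, 1-11, 10--}
Coverage chart:
  m1: -0-1,-00-,0-0-
  m3: -0-1 ←essential
  m4: --00,0-0-,01-0
  m5: 0-0- ←essential
  m6: 01-0 ←essential
  m8: --00,-00-,10--
  m9: -0-1,-00-,10--
  m10: 10-- ←essential
  m11: -0-1,1-11,10--
  m12: --00 ←essential
  m15: 1-11 ←essential
Essential: --00, -0-1, 0-0-, 01-0, 1-11, 10--

6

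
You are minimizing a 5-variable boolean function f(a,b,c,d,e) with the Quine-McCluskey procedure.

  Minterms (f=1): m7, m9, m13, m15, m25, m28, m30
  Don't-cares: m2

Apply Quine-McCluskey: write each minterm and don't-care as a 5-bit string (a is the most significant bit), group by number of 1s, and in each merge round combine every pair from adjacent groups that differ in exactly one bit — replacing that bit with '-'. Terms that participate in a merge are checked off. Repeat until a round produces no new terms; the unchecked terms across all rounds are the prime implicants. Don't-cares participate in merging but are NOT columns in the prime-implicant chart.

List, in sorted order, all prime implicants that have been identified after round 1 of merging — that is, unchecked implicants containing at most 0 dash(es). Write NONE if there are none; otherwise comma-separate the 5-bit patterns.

[col 0] 00010, 00111*, 01001*, 01101*, 01111*, 11001*, 11100*, 11110*
[col 1] -1001, 0-111, 01-01, 011-1, 111-0
Prime implicants: -1001, 0-111, 00010, 01-01, 011-1, 111-0

00010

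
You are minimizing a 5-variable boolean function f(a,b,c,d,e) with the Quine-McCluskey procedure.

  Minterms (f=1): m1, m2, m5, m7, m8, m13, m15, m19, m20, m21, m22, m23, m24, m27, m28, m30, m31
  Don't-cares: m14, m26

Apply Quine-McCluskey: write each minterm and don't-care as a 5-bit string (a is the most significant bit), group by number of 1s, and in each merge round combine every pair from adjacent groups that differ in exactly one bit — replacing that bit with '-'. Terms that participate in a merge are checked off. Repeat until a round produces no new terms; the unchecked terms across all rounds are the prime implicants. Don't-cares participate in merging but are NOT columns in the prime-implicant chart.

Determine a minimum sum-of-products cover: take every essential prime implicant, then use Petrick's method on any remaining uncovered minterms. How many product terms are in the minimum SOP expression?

Round 0: 00001✓ 00010 00101✓ 00111✓ 01000✓ 01101✓ 01110✓ 01111✓ 10011✓ 10100✓ 10101✓ 10110✓ 10111✓ 11000✓ 11010✓ 11011✓ 11100✓ 11110✓ 11111✓
Round 1: -0101✓ -0111✓ -1000 -1110✓ -1111✓ 0-101✓ 0-111✓ 00-01 001-1✓ 011-1✓ 0111-✓ 1-011✓ 1-100✓ 1-110✓ 1-111✓ 10-11✓ 101-0✓ 101-1✓ 1010-✓ 1011-✓ 11-00✓ 11-10✓ 11-11✓ 110-0✓ 1101-✓ 111-0✓ 1111-✓
Round 2: --111 -01-1 -111- 0-1-1 1--11 1-1-0 1-11- 101-- 11--0 11-1-
PIs = {--111, -01-1, -1000, -111-, 0-1-1, 00-01, 00010, 1--11, 1-1-0, 1-11-, 101--, 11--0, 11-1-}
Coverage chart:
  m1: 00-01 ←essential
  m2: 00010 ←essential
  m5: -01-1,0-1-1,00-01
  m7: --111,-01-1,0-1-1
  m8: -1000 ←essential
  m13: 0-1-1 ←essential
  m15: --111,-111-,0-1-1
  m19: 1--11 ←essential
  m20: 1-1-0,101--
  m21: -01-1,101--
  m22: 1-1-0,1-11-,101--
  m23: --111,-01-1,1--11,1-11-,101--
  m24: -1000,11--0
  m27: 1--11,11-1-
  m28: 1-1-0,11--0
  m30: -111-,1-1-0,1-11-,11--0,11-1-
  m31: --111,-111-,1--11,1-11-,11-1-
Essential: -1000, 0-1-1, 00-01, 00010, 1--11
Petrick residual → -01-1, 1-1-0
Min cover (7 terms): b'ce + bc'd'e' + a'ce + a'b'd'e + a'b'c'de' + ade + ace'

7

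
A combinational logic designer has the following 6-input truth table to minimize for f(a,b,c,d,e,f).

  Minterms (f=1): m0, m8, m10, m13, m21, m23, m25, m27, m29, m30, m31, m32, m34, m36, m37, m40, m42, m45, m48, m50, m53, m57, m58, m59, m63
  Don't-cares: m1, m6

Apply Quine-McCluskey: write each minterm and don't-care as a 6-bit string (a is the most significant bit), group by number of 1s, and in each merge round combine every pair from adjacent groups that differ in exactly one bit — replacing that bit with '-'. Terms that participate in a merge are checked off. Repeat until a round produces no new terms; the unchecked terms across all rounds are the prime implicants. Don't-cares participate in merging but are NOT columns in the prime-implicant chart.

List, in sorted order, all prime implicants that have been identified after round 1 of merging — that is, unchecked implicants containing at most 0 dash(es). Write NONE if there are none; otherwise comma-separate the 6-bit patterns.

000110

[col 0] 000000*, 000001*, 000110, 001000*, 001010*, 001101*, 010101*, 010111*, 011001*, 011011*, 011101*, 011110*, 011111*, 100000*, 100010*, 100100*, 100101*, 101000*, 101010*, 101101*, 110000*, 110010*, 110101*, 111001*, 111010*, 111011*, 111111*
[col 1] -00000*, -01000*, -01010*, -01101, -10101, -11001*, -11011*, -11111*, 0-1101, 00-000*, 00000-, 0010-0*, 01-101*, 01-111*, 0101-1*, 011-01*, 011-11*, 0110-1*, 0111-1*, 01111-, 1-0000*, 1-0010*, 1-0101, 1-1010*, 10-000*, 10-010*, 10-101, 100-00, 1000-0*, 10010-, 1010-0*, 11-010*, 1100-0*, 111-11*, 1110-1*, 11101-
[col 2] -0-000, -010-0, -11-11, -110-1, 01-1-1, 011--1, 1--010, 1-00-0, 10-0-0
Prime implicants: -0-000, -010-0, -01101, -10101, -11-11, -110-1, 0-1101, 00000-, 000110, 01-1-1, 011--1, 01111-, 1--010, 1-00-0, 1-0101, 10-0-0, 10-101, 100-00, 10010-, 11101-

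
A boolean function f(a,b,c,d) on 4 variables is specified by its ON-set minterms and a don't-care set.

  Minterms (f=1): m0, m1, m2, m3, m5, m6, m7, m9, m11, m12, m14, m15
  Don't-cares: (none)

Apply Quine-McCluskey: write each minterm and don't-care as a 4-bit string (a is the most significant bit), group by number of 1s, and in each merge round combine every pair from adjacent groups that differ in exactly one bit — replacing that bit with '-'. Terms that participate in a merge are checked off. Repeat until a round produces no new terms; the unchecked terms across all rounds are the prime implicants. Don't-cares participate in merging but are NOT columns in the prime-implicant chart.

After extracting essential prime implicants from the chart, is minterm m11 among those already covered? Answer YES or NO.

Round 0: 0000✓ 0001✓ 0010✓ 0011✓ 0101✓ 0110✓ 0111✓ 1001✓ 1011✓ 1100✓ 1110✓ 1111✓
Round 1: -001✓ -011✓ -110✓ -111✓ 0-01✓ 0-10✓ 0-11✓ 00-0✓ 00-1✓ 000-✓ 001-✓ 01-1✓ 011-✓ 1-11✓ 10-1✓ 11-0 111-✓
Round 2: --11 -0-1 -11- 0--1 0-1- 00--
PIs = {--11, -0-1, -11-, 0--1, 0-1-, 00--, 11-0}
Coverage chart:
  m0: 00-- ←essential
  m1: -0-1,0--1,00--
  m2: 0-1-,00--
  m3: --11,-0-1,0--1,0-1-,00--
  m5: 0--1 ←essential
  m6: -11-,0-1-
  m7: --11,-11-,0--1,0-1-
  m9: -0-1 ←essential
  m11: --11,-0-1
  m12: 11-0 ←essential
  m14: -11-,11-0
  m15: --11,-11-
Essential: -0-1, 0--1, 00--, 11-0

YES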